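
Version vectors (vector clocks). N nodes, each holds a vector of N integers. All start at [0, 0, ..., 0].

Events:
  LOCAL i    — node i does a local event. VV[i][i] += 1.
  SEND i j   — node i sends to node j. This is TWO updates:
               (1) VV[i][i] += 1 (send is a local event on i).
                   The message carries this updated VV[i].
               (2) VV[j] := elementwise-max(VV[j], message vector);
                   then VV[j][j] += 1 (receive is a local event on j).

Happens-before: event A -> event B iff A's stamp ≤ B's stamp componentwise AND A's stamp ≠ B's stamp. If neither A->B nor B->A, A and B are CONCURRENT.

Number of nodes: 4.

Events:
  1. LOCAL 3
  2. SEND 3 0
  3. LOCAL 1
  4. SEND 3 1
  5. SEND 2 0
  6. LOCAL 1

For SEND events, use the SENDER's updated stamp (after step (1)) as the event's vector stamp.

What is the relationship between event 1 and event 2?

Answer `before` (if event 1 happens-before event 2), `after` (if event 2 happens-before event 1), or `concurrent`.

Answer: before

Derivation:
Initial: VV[0]=[0, 0, 0, 0]
Initial: VV[1]=[0, 0, 0, 0]
Initial: VV[2]=[0, 0, 0, 0]
Initial: VV[3]=[0, 0, 0, 0]
Event 1: LOCAL 3: VV[3][3]++ -> VV[3]=[0, 0, 0, 1]
Event 2: SEND 3->0: VV[3][3]++ -> VV[3]=[0, 0, 0, 2], msg_vec=[0, 0, 0, 2]; VV[0]=max(VV[0],msg_vec) then VV[0][0]++ -> VV[0]=[1, 0, 0, 2]
Event 3: LOCAL 1: VV[1][1]++ -> VV[1]=[0, 1, 0, 0]
Event 4: SEND 3->1: VV[3][3]++ -> VV[3]=[0, 0, 0, 3], msg_vec=[0, 0, 0, 3]; VV[1]=max(VV[1],msg_vec) then VV[1][1]++ -> VV[1]=[0, 2, 0, 3]
Event 5: SEND 2->0: VV[2][2]++ -> VV[2]=[0, 0, 1, 0], msg_vec=[0, 0, 1, 0]; VV[0]=max(VV[0],msg_vec) then VV[0][0]++ -> VV[0]=[2, 0, 1, 2]
Event 6: LOCAL 1: VV[1][1]++ -> VV[1]=[0, 3, 0, 3]
Event 1 stamp: [0, 0, 0, 1]
Event 2 stamp: [0, 0, 0, 2]
[0, 0, 0, 1] <= [0, 0, 0, 2]? True
[0, 0, 0, 2] <= [0, 0, 0, 1]? False
Relation: before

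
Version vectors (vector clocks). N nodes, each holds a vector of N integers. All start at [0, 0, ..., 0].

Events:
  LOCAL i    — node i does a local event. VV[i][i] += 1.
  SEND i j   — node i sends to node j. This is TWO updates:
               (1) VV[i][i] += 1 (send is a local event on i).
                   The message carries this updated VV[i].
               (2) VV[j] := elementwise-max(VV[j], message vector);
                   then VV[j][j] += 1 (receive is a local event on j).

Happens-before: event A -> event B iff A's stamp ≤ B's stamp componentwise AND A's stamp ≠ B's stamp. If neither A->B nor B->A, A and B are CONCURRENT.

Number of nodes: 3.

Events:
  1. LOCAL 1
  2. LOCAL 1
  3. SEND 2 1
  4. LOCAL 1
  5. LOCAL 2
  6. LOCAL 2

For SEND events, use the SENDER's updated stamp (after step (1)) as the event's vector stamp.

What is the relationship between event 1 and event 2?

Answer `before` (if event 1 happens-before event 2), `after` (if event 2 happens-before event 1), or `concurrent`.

Initial: VV[0]=[0, 0, 0]
Initial: VV[1]=[0, 0, 0]
Initial: VV[2]=[0, 0, 0]
Event 1: LOCAL 1: VV[1][1]++ -> VV[1]=[0, 1, 0]
Event 2: LOCAL 1: VV[1][1]++ -> VV[1]=[0, 2, 0]
Event 3: SEND 2->1: VV[2][2]++ -> VV[2]=[0, 0, 1], msg_vec=[0, 0, 1]; VV[1]=max(VV[1],msg_vec) then VV[1][1]++ -> VV[1]=[0, 3, 1]
Event 4: LOCAL 1: VV[1][1]++ -> VV[1]=[0, 4, 1]
Event 5: LOCAL 2: VV[2][2]++ -> VV[2]=[0, 0, 2]
Event 6: LOCAL 2: VV[2][2]++ -> VV[2]=[0, 0, 3]
Event 1 stamp: [0, 1, 0]
Event 2 stamp: [0, 2, 0]
[0, 1, 0] <= [0, 2, 0]? True
[0, 2, 0] <= [0, 1, 0]? False
Relation: before

Answer: before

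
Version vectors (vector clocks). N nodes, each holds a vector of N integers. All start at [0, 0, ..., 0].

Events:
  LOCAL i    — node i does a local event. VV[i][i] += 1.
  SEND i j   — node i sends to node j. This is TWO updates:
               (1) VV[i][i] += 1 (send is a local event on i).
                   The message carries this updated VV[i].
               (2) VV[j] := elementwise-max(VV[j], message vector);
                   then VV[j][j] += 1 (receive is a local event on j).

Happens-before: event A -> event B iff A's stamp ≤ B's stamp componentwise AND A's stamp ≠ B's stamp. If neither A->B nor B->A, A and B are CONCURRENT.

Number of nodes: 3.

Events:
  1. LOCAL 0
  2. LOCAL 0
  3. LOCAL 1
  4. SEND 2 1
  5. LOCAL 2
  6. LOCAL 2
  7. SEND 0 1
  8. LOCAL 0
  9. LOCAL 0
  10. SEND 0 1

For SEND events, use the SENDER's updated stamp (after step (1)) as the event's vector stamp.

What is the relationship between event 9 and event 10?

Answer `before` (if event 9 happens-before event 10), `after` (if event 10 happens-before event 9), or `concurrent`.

Answer: before

Derivation:
Initial: VV[0]=[0, 0, 0]
Initial: VV[1]=[0, 0, 0]
Initial: VV[2]=[0, 0, 0]
Event 1: LOCAL 0: VV[0][0]++ -> VV[0]=[1, 0, 0]
Event 2: LOCAL 0: VV[0][0]++ -> VV[0]=[2, 0, 0]
Event 3: LOCAL 1: VV[1][1]++ -> VV[1]=[0, 1, 0]
Event 4: SEND 2->1: VV[2][2]++ -> VV[2]=[0, 0, 1], msg_vec=[0, 0, 1]; VV[1]=max(VV[1],msg_vec) then VV[1][1]++ -> VV[1]=[0, 2, 1]
Event 5: LOCAL 2: VV[2][2]++ -> VV[2]=[0, 0, 2]
Event 6: LOCAL 2: VV[2][2]++ -> VV[2]=[0, 0, 3]
Event 7: SEND 0->1: VV[0][0]++ -> VV[0]=[3, 0, 0], msg_vec=[3, 0, 0]; VV[1]=max(VV[1],msg_vec) then VV[1][1]++ -> VV[1]=[3, 3, 1]
Event 8: LOCAL 0: VV[0][0]++ -> VV[0]=[4, 0, 0]
Event 9: LOCAL 0: VV[0][0]++ -> VV[0]=[5, 0, 0]
Event 10: SEND 0->1: VV[0][0]++ -> VV[0]=[6, 0, 0], msg_vec=[6, 0, 0]; VV[1]=max(VV[1],msg_vec) then VV[1][1]++ -> VV[1]=[6, 4, 1]
Event 9 stamp: [5, 0, 0]
Event 10 stamp: [6, 0, 0]
[5, 0, 0] <= [6, 0, 0]? True
[6, 0, 0] <= [5, 0, 0]? False
Relation: before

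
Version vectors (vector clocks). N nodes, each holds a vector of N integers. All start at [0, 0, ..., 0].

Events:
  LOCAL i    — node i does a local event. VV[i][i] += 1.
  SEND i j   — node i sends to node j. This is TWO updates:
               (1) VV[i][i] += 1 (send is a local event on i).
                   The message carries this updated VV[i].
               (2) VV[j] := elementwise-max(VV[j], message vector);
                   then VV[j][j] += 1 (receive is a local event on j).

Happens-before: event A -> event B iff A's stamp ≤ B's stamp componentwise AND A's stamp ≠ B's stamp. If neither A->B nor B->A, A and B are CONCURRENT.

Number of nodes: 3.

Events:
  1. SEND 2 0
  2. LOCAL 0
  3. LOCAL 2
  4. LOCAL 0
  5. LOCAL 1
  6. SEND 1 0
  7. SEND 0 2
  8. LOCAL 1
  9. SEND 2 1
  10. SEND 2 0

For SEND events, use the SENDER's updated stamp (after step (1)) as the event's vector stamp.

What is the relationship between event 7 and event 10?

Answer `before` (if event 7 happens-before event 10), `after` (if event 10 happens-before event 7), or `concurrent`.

Initial: VV[0]=[0, 0, 0]
Initial: VV[1]=[0, 0, 0]
Initial: VV[2]=[0, 0, 0]
Event 1: SEND 2->0: VV[2][2]++ -> VV[2]=[0, 0, 1], msg_vec=[0, 0, 1]; VV[0]=max(VV[0],msg_vec) then VV[0][0]++ -> VV[0]=[1, 0, 1]
Event 2: LOCAL 0: VV[0][0]++ -> VV[0]=[2, 0, 1]
Event 3: LOCAL 2: VV[2][2]++ -> VV[2]=[0, 0, 2]
Event 4: LOCAL 0: VV[0][0]++ -> VV[0]=[3, 0, 1]
Event 5: LOCAL 1: VV[1][1]++ -> VV[1]=[0, 1, 0]
Event 6: SEND 1->0: VV[1][1]++ -> VV[1]=[0, 2, 0], msg_vec=[0, 2, 0]; VV[0]=max(VV[0],msg_vec) then VV[0][0]++ -> VV[0]=[4, 2, 1]
Event 7: SEND 0->2: VV[0][0]++ -> VV[0]=[5, 2, 1], msg_vec=[5, 2, 1]; VV[2]=max(VV[2],msg_vec) then VV[2][2]++ -> VV[2]=[5, 2, 3]
Event 8: LOCAL 1: VV[1][1]++ -> VV[1]=[0, 3, 0]
Event 9: SEND 2->1: VV[2][2]++ -> VV[2]=[5, 2, 4], msg_vec=[5, 2, 4]; VV[1]=max(VV[1],msg_vec) then VV[1][1]++ -> VV[1]=[5, 4, 4]
Event 10: SEND 2->0: VV[2][2]++ -> VV[2]=[5, 2, 5], msg_vec=[5, 2, 5]; VV[0]=max(VV[0],msg_vec) then VV[0][0]++ -> VV[0]=[6, 2, 5]
Event 7 stamp: [5, 2, 1]
Event 10 stamp: [5, 2, 5]
[5, 2, 1] <= [5, 2, 5]? True
[5, 2, 5] <= [5, 2, 1]? False
Relation: before

Answer: before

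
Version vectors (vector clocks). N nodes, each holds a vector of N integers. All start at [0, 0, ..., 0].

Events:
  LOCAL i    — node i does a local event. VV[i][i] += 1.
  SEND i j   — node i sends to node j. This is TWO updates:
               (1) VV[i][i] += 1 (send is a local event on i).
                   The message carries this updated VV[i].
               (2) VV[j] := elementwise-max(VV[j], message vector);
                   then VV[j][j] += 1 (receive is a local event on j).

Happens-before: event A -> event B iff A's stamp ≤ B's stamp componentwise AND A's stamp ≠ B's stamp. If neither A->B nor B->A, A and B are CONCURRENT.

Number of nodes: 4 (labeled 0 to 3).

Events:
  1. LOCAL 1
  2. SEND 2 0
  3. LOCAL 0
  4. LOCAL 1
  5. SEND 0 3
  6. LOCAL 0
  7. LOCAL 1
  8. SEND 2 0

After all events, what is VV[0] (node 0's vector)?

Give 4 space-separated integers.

Initial: VV[0]=[0, 0, 0, 0]
Initial: VV[1]=[0, 0, 0, 0]
Initial: VV[2]=[0, 0, 0, 0]
Initial: VV[3]=[0, 0, 0, 0]
Event 1: LOCAL 1: VV[1][1]++ -> VV[1]=[0, 1, 0, 0]
Event 2: SEND 2->0: VV[2][2]++ -> VV[2]=[0, 0, 1, 0], msg_vec=[0, 0, 1, 0]; VV[0]=max(VV[0],msg_vec) then VV[0][0]++ -> VV[0]=[1, 0, 1, 0]
Event 3: LOCAL 0: VV[0][0]++ -> VV[0]=[2, 0, 1, 0]
Event 4: LOCAL 1: VV[1][1]++ -> VV[1]=[0, 2, 0, 0]
Event 5: SEND 0->3: VV[0][0]++ -> VV[0]=[3, 0, 1, 0], msg_vec=[3, 0, 1, 0]; VV[3]=max(VV[3],msg_vec) then VV[3][3]++ -> VV[3]=[3, 0, 1, 1]
Event 6: LOCAL 0: VV[0][0]++ -> VV[0]=[4, 0, 1, 0]
Event 7: LOCAL 1: VV[1][1]++ -> VV[1]=[0, 3, 0, 0]
Event 8: SEND 2->0: VV[2][2]++ -> VV[2]=[0, 0, 2, 0], msg_vec=[0, 0, 2, 0]; VV[0]=max(VV[0],msg_vec) then VV[0][0]++ -> VV[0]=[5, 0, 2, 0]
Final vectors: VV[0]=[5, 0, 2, 0]; VV[1]=[0, 3, 0, 0]; VV[2]=[0, 0, 2, 0]; VV[3]=[3, 0, 1, 1]

Answer: 5 0 2 0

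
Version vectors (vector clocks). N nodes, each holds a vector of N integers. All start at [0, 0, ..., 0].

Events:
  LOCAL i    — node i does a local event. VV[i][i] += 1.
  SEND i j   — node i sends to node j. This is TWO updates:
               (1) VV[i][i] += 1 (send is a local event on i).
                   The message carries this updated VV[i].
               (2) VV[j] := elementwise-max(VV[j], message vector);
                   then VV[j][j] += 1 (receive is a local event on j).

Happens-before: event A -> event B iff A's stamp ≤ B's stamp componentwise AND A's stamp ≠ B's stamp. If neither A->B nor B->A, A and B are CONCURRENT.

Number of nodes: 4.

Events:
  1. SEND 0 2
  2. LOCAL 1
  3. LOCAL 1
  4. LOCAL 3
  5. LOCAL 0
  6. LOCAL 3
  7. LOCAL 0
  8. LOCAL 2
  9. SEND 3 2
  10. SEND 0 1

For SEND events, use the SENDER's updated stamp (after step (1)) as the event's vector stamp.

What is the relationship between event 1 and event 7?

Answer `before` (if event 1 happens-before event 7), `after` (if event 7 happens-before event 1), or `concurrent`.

Answer: before

Derivation:
Initial: VV[0]=[0, 0, 0, 0]
Initial: VV[1]=[0, 0, 0, 0]
Initial: VV[2]=[0, 0, 0, 0]
Initial: VV[3]=[0, 0, 0, 0]
Event 1: SEND 0->2: VV[0][0]++ -> VV[0]=[1, 0, 0, 0], msg_vec=[1, 0, 0, 0]; VV[2]=max(VV[2],msg_vec) then VV[2][2]++ -> VV[2]=[1, 0, 1, 0]
Event 2: LOCAL 1: VV[1][1]++ -> VV[1]=[0, 1, 0, 0]
Event 3: LOCAL 1: VV[1][1]++ -> VV[1]=[0, 2, 0, 0]
Event 4: LOCAL 3: VV[3][3]++ -> VV[3]=[0, 0, 0, 1]
Event 5: LOCAL 0: VV[0][0]++ -> VV[0]=[2, 0, 0, 0]
Event 6: LOCAL 3: VV[3][3]++ -> VV[3]=[0, 0, 0, 2]
Event 7: LOCAL 0: VV[0][0]++ -> VV[0]=[3, 0, 0, 0]
Event 8: LOCAL 2: VV[2][2]++ -> VV[2]=[1, 0, 2, 0]
Event 9: SEND 3->2: VV[3][3]++ -> VV[3]=[0, 0, 0, 3], msg_vec=[0, 0, 0, 3]; VV[2]=max(VV[2],msg_vec) then VV[2][2]++ -> VV[2]=[1, 0, 3, 3]
Event 10: SEND 0->1: VV[0][0]++ -> VV[0]=[4, 0, 0, 0], msg_vec=[4, 0, 0, 0]; VV[1]=max(VV[1],msg_vec) then VV[1][1]++ -> VV[1]=[4, 3, 0, 0]
Event 1 stamp: [1, 0, 0, 0]
Event 7 stamp: [3, 0, 0, 0]
[1, 0, 0, 0] <= [3, 0, 0, 0]? True
[3, 0, 0, 0] <= [1, 0, 0, 0]? False
Relation: before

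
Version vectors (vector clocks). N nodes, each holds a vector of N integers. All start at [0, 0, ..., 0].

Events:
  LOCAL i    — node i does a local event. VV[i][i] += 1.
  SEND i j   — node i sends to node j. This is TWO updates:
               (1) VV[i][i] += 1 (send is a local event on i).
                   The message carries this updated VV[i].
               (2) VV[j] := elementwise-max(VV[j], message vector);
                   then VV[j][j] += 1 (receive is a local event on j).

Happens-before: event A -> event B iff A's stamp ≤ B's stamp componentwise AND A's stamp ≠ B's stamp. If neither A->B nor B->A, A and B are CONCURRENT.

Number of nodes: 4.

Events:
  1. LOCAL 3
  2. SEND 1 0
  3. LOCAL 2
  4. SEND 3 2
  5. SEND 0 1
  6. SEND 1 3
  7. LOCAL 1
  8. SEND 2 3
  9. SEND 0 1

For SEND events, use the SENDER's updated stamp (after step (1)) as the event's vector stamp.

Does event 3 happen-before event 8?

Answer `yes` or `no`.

Initial: VV[0]=[0, 0, 0, 0]
Initial: VV[1]=[0, 0, 0, 0]
Initial: VV[2]=[0, 0, 0, 0]
Initial: VV[3]=[0, 0, 0, 0]
Event 1: LOCAL 3: VV[3][3]++ -> VV[3]=[0, 0, 0, 1]
Event 2: SEND 1->0: VV[1][1]++ -> VV[1]=[0, 1, 0, 0], msg_vec=[0, 1, 0, 0]; VV[0]=max(VV[0],msg_vec) then VV[0][0]++ -> VV[0]=[1, 1, 0, 0]
Event 3: LOCAL 2: VV[2][2]++ -> VV[2]=[0, 0, 1, 0]
Event 4: SEND 3->2: VV[3][3]++ -> VV[3]=[0, 0, 0, 2], msg_vec=[0, 0, 0, 2]; VV[2]=max(VV[2],msg_vec) then VV[2][2]++ -> VV[2]=[0, 0, 2, 2]
Event 5: SEND 0->1: VV[0][0]++ -> VV[0]=[2, 1, 0, 0], msg_vec=[2, 1, 0, 0]; VV[1]=max(VV[1],msg_vec) then VV[1][1]++ -> VV[1]=[2, 2, 0, 0]
Event 6: SEND 1->3: VV[1][1]++ -> VV[1]=[2, 3, 0, 0], msg_vec=[2, 3, 0, 0]; VV[3]=max(VV[3],msg_vec) then VV[3][3]++ -> VV[3]=[2, 3, 0, 3]
Event 7: LOCAL 1: VV[1][1]++ -> VV[1]=[2, 4, 0, 0]
Event 8: SEND 2->3: VV[2][2]++ -> VV[2]=[0, 0, 3, 2], msg_vec=[0, 0, 3, 2]; VV[3]=max(VV[3],msg_vec) then VV[3][3]++ -> VV[3]=[2, 3, 3, 4]
Event 9: SEND 0->1: VV[0][0]++ -> VV[0]=[3, 1, 0, 0], msg_vec=[3, 1, 0, 0]; VV[1]=max(VV[1],msg_vec) then VV[1][1]++ -> VV[1]=[3, 5, 0, 0]
Event 3 stamp: [0, 0, 1, 0]
Event 8 stamp: [0, 0, 3, 2]
[0, 0, 1, 0] <= [0, 0, 3, 2]? True. Equal? False. Happens-before: True

Answer: yes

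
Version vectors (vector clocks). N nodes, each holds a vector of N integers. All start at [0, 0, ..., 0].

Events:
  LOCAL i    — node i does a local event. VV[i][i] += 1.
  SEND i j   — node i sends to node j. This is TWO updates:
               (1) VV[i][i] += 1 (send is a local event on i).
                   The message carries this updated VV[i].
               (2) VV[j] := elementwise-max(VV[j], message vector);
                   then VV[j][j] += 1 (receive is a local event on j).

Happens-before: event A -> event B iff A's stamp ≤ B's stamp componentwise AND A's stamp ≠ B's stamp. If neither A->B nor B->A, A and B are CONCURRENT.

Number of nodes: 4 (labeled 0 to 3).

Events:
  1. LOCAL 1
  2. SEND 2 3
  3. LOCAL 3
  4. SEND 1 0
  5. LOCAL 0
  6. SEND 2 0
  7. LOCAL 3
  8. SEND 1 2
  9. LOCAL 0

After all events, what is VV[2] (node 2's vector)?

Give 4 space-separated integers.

Initial: VV[0]=[0, 0, 0, 0]
Initial: VV[1]=[0, 0, 0, 0]
Initial: VV[2]=[0, 0, 0, 0]
Initial: VV[3]=[0, 0, 0, 0]
Event 1: LOCAL 1: VV[1][1]++ -> VV[1]=[0, 1, 0, 0]
Event 2: SEND 2->3: VV[2][2]++ -> VV[2]=[0, 0, 1, 0], msg_vec=[0, 0, 1, 0]; VV[3]=max(VV[3],msg_vec) then VV[3][3]++ -> VV[3]=[0, 0, 1, 1]
Event 3: LOCAL 3: VV[3][3]++ -> VV[3]=[0, 0, 1, 2]
Event 4: SEND 1->0: VV[1][1]++ -> VV[1]=[0, 2, 0, 0], msg_vec=[0, 2, 0, 0]; VV[0]=max(VV[0],msg_vec) then VV[0][0]++ -> VV[0]=[1, 2, 0, 0]
Event 5: LOCAL 0: VV[0][0]++ -> VV[0]=[2, 2, 0, 0]
Event 6: SEND 2->0: VV[2][2]++ -> VV[2]=[0, 0, 2, 0], msg_vec=[0, 0, 2, 0]; VV[0]=max(VV[0],msg_vec) then VV[0][0]++ -> VV[0]=[3, 2, 2, 0]
Event 7: LOCAL 3: VV[3][3]++ -> VV[3]=[0, 0, 1, 3]
Event 8: SEND 1->2: VV[1][1]++ -> VV[1]=[0, 3, 0, 0], msg_vec=[0, 3, 0, 0]; VV[2]=max(VV[2],msg_vec) then VV[2][2]++ -> VV[2]=[0, 3, 3, 0]
Event 9: LOCAL 0: VV[0][0]++ -> VV[0]=[4, 2, 2, 0]
Final vectors: VV[0]=[4, 2, 2, 0]; VV[1]=[0, 3, 0, 0]; VV[2]=[0, 3, 3, 0]; VV[3]=[0, 0, 1, 3]

Answer: 0 3 3 0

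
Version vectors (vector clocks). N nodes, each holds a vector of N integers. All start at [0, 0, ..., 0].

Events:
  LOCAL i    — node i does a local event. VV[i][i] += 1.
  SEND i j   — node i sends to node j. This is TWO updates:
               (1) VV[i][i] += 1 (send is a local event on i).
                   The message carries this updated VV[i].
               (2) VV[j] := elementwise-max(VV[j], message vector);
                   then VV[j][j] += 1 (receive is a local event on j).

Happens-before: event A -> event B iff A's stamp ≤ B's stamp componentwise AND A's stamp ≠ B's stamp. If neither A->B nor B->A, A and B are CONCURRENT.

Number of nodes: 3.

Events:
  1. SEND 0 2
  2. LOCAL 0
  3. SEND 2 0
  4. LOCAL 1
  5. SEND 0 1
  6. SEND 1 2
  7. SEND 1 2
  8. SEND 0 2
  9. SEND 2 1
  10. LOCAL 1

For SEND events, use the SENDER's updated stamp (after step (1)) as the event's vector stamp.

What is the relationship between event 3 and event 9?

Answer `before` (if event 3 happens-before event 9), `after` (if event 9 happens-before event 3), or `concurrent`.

Answer: before

Derivation:
Initial: VV[0]=[0, 0, 0]
Initial: VV[1]=[0, 0, 0]
Initial: VV[2]=[0, 0, 0]
Event 1: SEND 0->2: VV[0][0]++ -> VV[0]=[1, 0, 0], msg_vec=[1, 0, 0]; VV[2]=max(VV[2],msg_vec) then VV[2][2]++ -> VV[2]=[1, 0, 1]
Event 2: LOCAL 0: VV[0][0]++ -> VV[0]=[2, 0, 0]
Event 3: SEND 2->0: VV[2][2]++ -> VV[2]=[1, 0, 2], msg_vec=[1, 0, 2]; VV[0]=max(VV[0],msg_vec) then VV[0][0]++ -> VV[0]=[3, 0, 2]
Event 4: LOCAL 1: VV[1][1]++ -> VV[1]=[0, 1, 0]
Event 5: SEND 0->1: VV[0][0]++ -> VV[0]=[4, 0, 2], msg_vec=[4, 0, 2]; VV[1]=max(VV[1],msg_vec) then VV[1][1]++ -> VV[1]=[4, 2, 2]
Event 6: SEND 1->2: VV[1][1]++ -> VV[1]=[4, 3, 2], msg_vec=[4, 3, 2]; VV[2]=max(VV[2],msg_vec) then VV[2][2]++ -> VV[2]=[4, 3, 3]
Event 7: SEND 1->2: VV[1][1]++ -> VV[1]=[4, 4, 2], msg_vec=[4, 4, 2]; VV[2]=max(VV[2],msg_vec) then VV[2][2]++ -> VV[2]=[4, 4, 4]
Event 8: SEND 0->2: VV[0][0]++ -> VV[0]=[5, 0, 2], msg_vec=[5, 0, 2]; VV[2]=max(VV[2],msg_vec) then VV[2][2]++ -> VV[2]=[5, 4, 5]
Event 9: SEND 2->1: VV[2][2]++ -> VV[2]=[5, 4, 6], msg_vec=[5, 4, 6]; VV[1]=max(VV[1],msg_vec) then VV[1][1]++ -> VV[1]=[5, 5, 6]
Event 10: LOCAL 1: VV[1][1]++ -> VV[1]=[5, 6, 6]
Event 3 stamp: [1, 0, 2]
Event 9 stamp: [5, 4, 6]
[1, 0, 2] <= [5, 4, 6]? True
[5, 4, 6] <= [1, 0, 2]? False
Relation: before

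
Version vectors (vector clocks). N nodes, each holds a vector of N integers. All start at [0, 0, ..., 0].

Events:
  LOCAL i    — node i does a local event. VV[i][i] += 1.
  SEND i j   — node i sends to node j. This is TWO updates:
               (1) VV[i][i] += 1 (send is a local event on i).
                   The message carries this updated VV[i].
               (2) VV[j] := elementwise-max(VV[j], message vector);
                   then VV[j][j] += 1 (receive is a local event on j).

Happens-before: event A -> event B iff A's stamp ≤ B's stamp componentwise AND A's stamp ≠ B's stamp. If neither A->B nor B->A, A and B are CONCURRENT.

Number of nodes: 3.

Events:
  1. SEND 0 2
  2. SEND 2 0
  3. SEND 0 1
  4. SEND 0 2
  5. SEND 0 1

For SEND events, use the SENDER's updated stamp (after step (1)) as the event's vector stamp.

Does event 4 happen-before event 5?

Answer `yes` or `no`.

Answer: yes

Derivation:
Initial: VV[0]=[0, 0, 0]
Initial: VV[1]=[0, 0, 0]
Initial: VV[2]=[0, 0, 0]
Event 1: SEND 0->2: VV[0][0]++ -> VV[0]=[1, 0, 0], msg_vec=[1, 0, 0]; VV[2]=max(VV[2],msg_vec) then VV[2][2]++ -> VV[2]=[1, 0, 1]
Event 2: SEND 2->0: VV[2][2]++ -> VV[2]=[1, 0, 2], msg_vec=[1, 0, 2]; VV[0]=max(VV[0],msg_vec) then VV[0][0]++ -> VV[0]=[2, 0, 2]
Event 3: SEND 0->1: VV[0][0]++ -> VV[0]=[3, 0, 2], msg_vec=[3, 0, 2]; VV[1]=max(VV[1],msg_vec) then VV[1][1]++ -> VV[1]=[3, 1, 2]
Event 4: SEND 0->2: VV[0][0]++ -> VV[0]=[4, 0, 2], msg_vec=[4, 0, 2]; VV[2]=max(VV[2],msg_vec) then VV[2][2]++ -> VV[2]=[4, 0, 3]
Event 5: SEND 0->1: VV[0][0]++ -> VV[0]=[5, 0, 2], msg_vec=[5, 0, 2]; VV[1]=max(VV[1],msg_vec) then VV[1][1]++ -> VV[1]=[5, 2, 2]
Event 4 stamp: [4, 0, 2]
Event 5 stamp: [5, 0, 2]
[4, 0, 2] <= [5, 0, 2]? True. Equal? False. Happens-before: True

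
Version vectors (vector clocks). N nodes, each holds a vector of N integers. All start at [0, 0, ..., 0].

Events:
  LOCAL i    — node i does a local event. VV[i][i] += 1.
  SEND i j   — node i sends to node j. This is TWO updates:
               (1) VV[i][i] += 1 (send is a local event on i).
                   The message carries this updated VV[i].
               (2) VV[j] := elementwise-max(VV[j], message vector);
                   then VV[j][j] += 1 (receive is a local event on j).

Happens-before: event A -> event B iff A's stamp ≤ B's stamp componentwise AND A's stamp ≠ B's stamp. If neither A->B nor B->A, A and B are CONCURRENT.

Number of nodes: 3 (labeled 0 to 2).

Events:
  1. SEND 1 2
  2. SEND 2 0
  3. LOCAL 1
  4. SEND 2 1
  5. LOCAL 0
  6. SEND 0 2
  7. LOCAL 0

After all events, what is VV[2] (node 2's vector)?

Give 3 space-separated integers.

Answer: 3 1 4

Derivation:
Initial: VV[0]=[0, 0, 0]
Initial: VV[1]=[0, 0, 0]
Initial: VV[2]=[0, 0, 0]
Event 1: SEND 1->2: VV[1][1]++ -> VV[1]=[0, 1, 0], msg_vec=[0, 1, 0]; VV[2]=max(VV[2],msg_vec) then VV[2][2]++ -> VV[2]=[0, 1, 1]
Event 2: SEND 2->0: VV[2][2]++ -> VV[2]=[0, 1, 2], msg_vec=[0, 1, 2]; VV[0]=max(VV[0],msg_vec) then VV[0][0]++ -> VV[0]=[1, 1, 2]
Event 3: LOCAL 1: VV[1][1]++ -> VV[1]=[0, 2, 0]
Event 4: SEND 2->1: VV[2][2]++ -> VV[2]=[0, 1, 3], msg_vec=[0, 1, 3]; VV[1]=max(VV[1],msg_vec) then VV[1][1]++ -> VV[1]=[0, 3, 3]
Event 5: LOCAL 0: VV[0][0]++ -> VV[0]=[2, 1, 2]
Event 6: SEND 0->2: VV[0][0]++ -> VV[0]=[3, 1, 2], msg_vec=[3, 1, 2]; VV[2]=max(VV[2],msg_vec) then VV[2][2]++ -> VV[2]=[3, 1, 4]
Event 7: LOCAL 0: VV[0][0]++ -> VV[0]=[4, 1, 2]
Final vectors: VV[0]=[4, 1, 2]; VV[1]=[0, 3, 3]; VV[2]=[3, 1, 4]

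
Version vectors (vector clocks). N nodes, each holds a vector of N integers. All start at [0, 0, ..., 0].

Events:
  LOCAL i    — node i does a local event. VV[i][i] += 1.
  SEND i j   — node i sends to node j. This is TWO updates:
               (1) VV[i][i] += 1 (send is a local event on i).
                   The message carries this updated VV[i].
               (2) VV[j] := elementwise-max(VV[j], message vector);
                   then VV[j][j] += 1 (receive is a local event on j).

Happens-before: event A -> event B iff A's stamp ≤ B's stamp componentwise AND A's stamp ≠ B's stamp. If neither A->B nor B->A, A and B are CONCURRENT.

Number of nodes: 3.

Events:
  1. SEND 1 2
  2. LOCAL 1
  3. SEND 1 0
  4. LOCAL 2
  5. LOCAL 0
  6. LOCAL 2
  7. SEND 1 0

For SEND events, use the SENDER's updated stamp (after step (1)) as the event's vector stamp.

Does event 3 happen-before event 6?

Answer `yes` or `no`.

Initial: VV[0]=[0, 0, 0]
Initial: VV[1]=[0, 0, 0]
Initial: VV[2]=[0, 0, 0]
Event 1: SEND 1->2: VV[1][1]++ -> VV[1]=[0, 1, 0], msg_vec=[0, 1, 0]; VV[2]=max(VV[2],msg_vec) then VV[2][2]++ -> VV[2]=[0, 1, 1]
Event 2: LOCAL 1: VV[1][1]++ -> VV[1]=[0, 2, 0]
Event 3: SEND 1->0: VV[1][1]++ -> VV[1]=[0, 3, 0], msg_vec=[0, 3, 0]; VV[0]=max(VV[0],msg_vec) then VV[0][0]++ -> VV[0]=[1, 3, 0]
Event 4: LOCAL 2: VV[2][2]++ -> VV[2]=[0, 1, 2]
Event 5: LOCAL 0: VV[0][0]++ -> VV[0]=[2, 3, 0]
Event 6: LOCAL 2: VV[2][2]++ -> VV[2]=[0, 1, 3]
Event 7: SEND 1->0: VV[1][1]++ -> VV[1]=[0, 4, 0], msg_vec=[0, 4, 0]; VV[0]=max(VV[0],msg_vec) then VV[0][0]++ -> VV[0]=[3, 4, 0]
Event 3 stamp: [0, 3, 0]
Event 6 stamp: [0, 1, 3]
[0, 3, 0] <= [0, 1, 3]? False. Equal? False. Happens-before: False

Answer: no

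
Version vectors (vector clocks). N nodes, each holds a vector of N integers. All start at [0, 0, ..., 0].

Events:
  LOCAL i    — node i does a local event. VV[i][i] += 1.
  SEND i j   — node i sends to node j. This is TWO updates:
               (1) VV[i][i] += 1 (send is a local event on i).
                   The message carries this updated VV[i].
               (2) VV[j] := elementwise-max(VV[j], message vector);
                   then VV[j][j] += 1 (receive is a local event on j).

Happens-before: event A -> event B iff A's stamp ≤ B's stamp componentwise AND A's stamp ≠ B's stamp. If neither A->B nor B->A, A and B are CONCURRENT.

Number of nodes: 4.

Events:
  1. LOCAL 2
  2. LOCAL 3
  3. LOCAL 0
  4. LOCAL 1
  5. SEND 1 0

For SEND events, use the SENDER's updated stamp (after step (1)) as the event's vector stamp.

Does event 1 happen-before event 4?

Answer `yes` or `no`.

Initial: VV[0]=[0, 0, 0, 0]
Initial: VV[1]=[0, 0, 0, 0]
Initial: VV[2]=[0, 0, 0, 0]
Initial: VV[3]=[0, 0, 0, 0]
Event 1: LOCAL 2: VV[2][2]++ -> VV[2]=[0, 0, 1, 0]
Event 2: LOCAL 3: VV[3][3]++ -> VV[3]=[0, 0, 0, 1]
Event 3: LOCAL 0: VV[0][0]++ -> VV[0]=[1, 0, 0, 0]
Event 4: LOCAL 1: VV[1][1]++ -> VV[1]=[0, 1, 0, 0]
Event 5: SEND 1->0: VV[1][1]++ -> VV[1]=[0, 2, 0, 0], msg_vec=[0, 2, 0, 0]; VV[0]=max(VV[0],msg_vec) then VV[0][0]++ -> VV[0]=[2, 2, 0, 0]
Event 1 stamp: [0, 0, 1, 0]
Event 4 stamp: [0, 1, 0, 0]
[0, 0, 1, 0] <= [0, 1, 0, 0]? False. Equal? False. Happens-before: False

Answer: no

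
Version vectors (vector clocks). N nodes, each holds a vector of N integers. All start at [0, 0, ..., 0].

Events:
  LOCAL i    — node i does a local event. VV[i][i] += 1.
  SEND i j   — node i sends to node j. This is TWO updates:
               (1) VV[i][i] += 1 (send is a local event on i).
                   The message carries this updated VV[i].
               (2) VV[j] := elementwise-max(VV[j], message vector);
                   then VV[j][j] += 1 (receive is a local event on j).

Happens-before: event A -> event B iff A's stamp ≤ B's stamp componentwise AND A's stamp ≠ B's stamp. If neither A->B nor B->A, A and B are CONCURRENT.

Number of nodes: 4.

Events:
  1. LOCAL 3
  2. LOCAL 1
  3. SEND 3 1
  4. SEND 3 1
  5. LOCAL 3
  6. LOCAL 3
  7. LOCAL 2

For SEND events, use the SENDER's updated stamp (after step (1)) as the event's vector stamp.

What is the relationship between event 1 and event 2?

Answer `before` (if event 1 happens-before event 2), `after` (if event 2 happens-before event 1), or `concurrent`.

Initial: VV[0]=[0, 0, 0, 0]
Initial: VV[1]=[0, 0, 0, 0]
Initial: VV[2]=[0, 0, 0, 0]
Initial: VV[3]=[0, 0, 0, 0]
Event 1: LOCAL 3: VV[3][3]++ -> VV[3]=[0, 0, 0, 1]
Event 2: LOCAL 1: VV[1][1]++ -> VV[1]=[0, 1, 0, 0]
Event 3: SEND 3->1: VV[3][3]++ -> VV[3]=[0, 0, 0, 2], msg_vec=[0, 0, 0, 2]; VV[1]=max(VV[1],msg_vec) then VV[1][1]++ -> VV[1]=[0, 2, 0, 2]
Event 4: SEND 3->1: VV[3][3]++ -> VV[3]=[0, 0, 0, 3], msg_vec=[0, 0, 0, 3]; VV[1]=max(VV[1],msg_vec) then VV[1][1]++ -> VV[1]=[0, 3, 0, 3]
Event 5: LOCAL 3: VV[3][3]++ -> VV[3]=[0, 0, 0, 4]
Event 6: LOCAL 3: VV[3][3]++ -> VV[3]=[0, 0, 0, 5]
Event 7: LOCAL 2: VV[2][2]++ -> VV[2]=[0, 0, 1, 0]
Event 1 stamp: [0, 0, 0, 1]
Event 2 stamp: [0, 1, 0, 0]
[0, 0, 0, 1] <= [0, 1, 0, 0]? False
[0, 1, 0, 0] <= [0, 0, 0, 1]? False
Relation: concurrent

Answer: concurrent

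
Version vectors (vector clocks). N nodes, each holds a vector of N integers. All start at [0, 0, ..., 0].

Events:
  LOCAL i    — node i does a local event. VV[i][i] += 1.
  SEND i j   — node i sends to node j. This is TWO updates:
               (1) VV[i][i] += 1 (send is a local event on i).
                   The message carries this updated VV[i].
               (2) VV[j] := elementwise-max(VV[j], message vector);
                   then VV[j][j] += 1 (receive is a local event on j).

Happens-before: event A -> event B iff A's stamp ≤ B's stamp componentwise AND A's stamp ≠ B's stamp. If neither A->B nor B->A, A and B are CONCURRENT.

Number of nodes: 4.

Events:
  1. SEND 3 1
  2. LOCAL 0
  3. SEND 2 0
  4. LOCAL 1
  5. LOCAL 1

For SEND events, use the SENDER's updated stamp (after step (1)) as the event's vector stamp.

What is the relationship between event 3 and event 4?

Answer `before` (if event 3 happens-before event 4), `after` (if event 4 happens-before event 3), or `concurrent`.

Answer: concurrent

Derivation:
Initial: VV[0]=[0, 0, 0, 0]
Initial: VV[1]=[0, 0, 0, 0]
Initial: VV[2]=[0, 0, 0, 0]
Initial: VV[3]=[0, 0, 0, 0]
Event 1: SEND 3->1: VV[3][3]++ -> VV[3]=[0, 0, 0, 1], msg_vec=[0, 0, 0, 1]; VV[1]=max(VV[1],msg_vec) then VV[1][1]++ -> VV[1]=[0, 1, 0, 1]
Event 2: LOCAL 0: VV[0][0]++ -> VV[0]=[1, 0, 0, 0]
Event 3: SEND 2->0: VV[2][2]++ -> VV[2]=[0, 0, 1, 0], msg_vec=[0, 0, 1, 0]; VV[0]=max(VV[0],msg_vec) then VV[0][0]++ -> VV[0]=[2, 0, 1, 0]
Event 4: LOCAL 1: VV[1][1]++ -> VV[1]=[0, 2, 0, 1]
Event 5: LOCAL 1: VV[1][1]++ -> VV[1]=[0, 3, 0, 1]
Event 3 stamp: [0, 0, 1, 0]
Event 4 stamp: [0, 2, 0, 1]
[0, 0, 1, 0] <= [0, 2, 0, 1]? False
[0, 2, 0, 1] <= [0, 0, 1, 0]? False
Relation: concurrent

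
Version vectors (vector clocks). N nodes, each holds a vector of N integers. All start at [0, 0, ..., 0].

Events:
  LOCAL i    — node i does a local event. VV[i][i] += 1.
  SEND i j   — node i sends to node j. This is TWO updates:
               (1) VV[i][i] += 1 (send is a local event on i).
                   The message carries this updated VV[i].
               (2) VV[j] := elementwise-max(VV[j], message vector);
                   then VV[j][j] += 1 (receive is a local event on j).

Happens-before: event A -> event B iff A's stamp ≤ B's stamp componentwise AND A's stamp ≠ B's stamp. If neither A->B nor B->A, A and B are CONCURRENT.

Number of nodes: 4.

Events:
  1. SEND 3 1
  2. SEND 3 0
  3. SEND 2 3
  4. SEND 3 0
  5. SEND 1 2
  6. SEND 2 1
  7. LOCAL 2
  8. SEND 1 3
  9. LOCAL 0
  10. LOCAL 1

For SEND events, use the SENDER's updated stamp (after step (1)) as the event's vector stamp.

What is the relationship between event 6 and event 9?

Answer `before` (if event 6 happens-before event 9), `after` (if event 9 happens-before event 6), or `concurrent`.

Initial: VV[0]=[0, 0, 0, 0]
Initial: VV[1]=[0, 0, 0, 0]
Initial: VV[2]=[0, 0, 0, 0]
Initial: VV[3]=[0, 0, 0, 0]
Event 1: SEND 3->1: VV[3][3]++ -> VV[3]=[0, 0, 0, 1], msg_vec=[0, 0, 0, 1]; VV[1]=max(VV[1],msg_vec) then VV[1][1]++ -> VV[1]=[0, 1, 0, 1]
Event 2: SEND 3->0: VV[3][3]++ -> VV[3]=[0, 0, 0, 2], msg_vec=[0, 0, 0, 2]; VV[0]=max(VV[0],msg_vec) then VV[0][0]++ -> VV[0]=[1, 0, 0, 2]
Event 3: SEND 2->3: VV[2][2]++ -> VV[2]=[0, 0, 1, 0], msg_vec=[0, 0, 1, 0]; VV[3]=max(VV[3],msg_vec) then VV[3][3]++ -> VV[3]=[0, 0, 1, 3]
Event 4: SEND 3->0: VV[3][3]++ -> VV[3]=[0, 0, 1, 4], msg_vec=[0, 0, 1, 4]; VV[0]=max(VV[0],msg_vec) then VV[0][0]++ -> VV[0]=[2, 0, 1, 4]
Event 5: SEND 1->2: VV[1][1]++ -> VV[1]=[0, 2, 0, 1], msg_vec=[0, 2, 0, 1]; VV[2]=max(VV[2],msg_vec) then VV[2][2]++ -> VV[2]=[0, 2, 2, 1]
Event 6: SEND 2->1: VV[2][2]++ -> VV[2]=[0, 2, 3, 1], msg_vec=[0, 2, 3, 1]; VV[1]=max(VV[1],msg_vec) then VV[1][1]++ -> VV[1]=[0, 3, 3, 1]
Event 7: LOCAL 2: VV[2][2]++ -> VV[2]=[0, 2, 4, 1]
Event 8: SEND 1->3: VV[1][1]++ -> VV[1]=[0, 4, 3, 1], msg_vec=[0, 4, 3, 1]; VV[3]=max(VV[3],msg_vec) then VV[3][3]++ -> VV[3]=[0, 4, 3, 5]
Event 9: LOCAL 0: VV[0][0]++ -> VV[0]=[3, 0, 1, 4]
Event 10: LOCAL 1: VV[1][1]++ -> VV[1]=[0, 5, 3, 1]
Event 6 stamp: [0, 2, 3, 1]
Event 9 stamp: [3, 0, 1, 4]
[0, 2, 3, 1] <= [3, 0, 1, 4]? False
[3, 0, 1, 4] <= [0, 2, 3, 1]? False
Relation: concurrent

Answer: concurrent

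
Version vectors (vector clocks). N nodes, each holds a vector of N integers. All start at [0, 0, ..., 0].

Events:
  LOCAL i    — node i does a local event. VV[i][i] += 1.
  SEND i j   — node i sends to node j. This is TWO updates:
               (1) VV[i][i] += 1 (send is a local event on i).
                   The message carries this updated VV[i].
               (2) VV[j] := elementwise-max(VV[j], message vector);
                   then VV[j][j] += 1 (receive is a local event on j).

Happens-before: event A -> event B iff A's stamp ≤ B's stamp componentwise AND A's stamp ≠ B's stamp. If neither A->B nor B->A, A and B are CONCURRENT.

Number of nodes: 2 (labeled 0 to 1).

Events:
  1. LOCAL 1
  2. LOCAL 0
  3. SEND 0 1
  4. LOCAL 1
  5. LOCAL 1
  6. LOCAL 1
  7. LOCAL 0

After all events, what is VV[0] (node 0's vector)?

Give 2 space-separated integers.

Initial: VV[0]=[0, 0]
Initial: VV[1]=[0, 0]
Event 1: LOCAL 1: VV[1][1]++ -> VV[1]=[0, 1]
Event 2: LOCAL 0: VV[0][0]++ -> VV[0]=[1, 0]
Event 3: SEND 0->1: VV[0][0]++ -> VV[0]=[2, 0], msg_vec=[2, 0]; VV[1]=max(VV[1],msg_vec) then VV[1][1]++ -> VV[1]=[2, 2]
Event 4: LOCAL 1: VV[1][1]++ -> VV[1]=[2, 3]
Event 5: LOCAL 1: VV[1][1]++ -> VV[1]=[2, 4]
Event 6: LOCAL 1: VV[1][1]++ -> VV[1]=[2, 5]
Event 7: LOCAL 0: VV[0][0]++ -> VV[0]=[3, 0]
Final vectors: VV[0]=[3, 0]; VV[1]=[2, 5]

Answer: 3 0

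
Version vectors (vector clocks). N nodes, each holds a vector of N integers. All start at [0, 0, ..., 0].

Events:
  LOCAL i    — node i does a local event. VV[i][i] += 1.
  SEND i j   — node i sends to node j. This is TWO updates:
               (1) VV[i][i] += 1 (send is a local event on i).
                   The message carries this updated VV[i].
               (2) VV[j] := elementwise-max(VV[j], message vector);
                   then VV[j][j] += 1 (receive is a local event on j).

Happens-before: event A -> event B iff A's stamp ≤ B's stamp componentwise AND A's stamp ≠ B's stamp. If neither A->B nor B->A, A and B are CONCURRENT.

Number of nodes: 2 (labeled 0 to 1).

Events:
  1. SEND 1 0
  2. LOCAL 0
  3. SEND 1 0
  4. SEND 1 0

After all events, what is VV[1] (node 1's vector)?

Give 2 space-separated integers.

Answer: 0 3

Derivation:
Initial: VV[0]=[0, 0]
Initial: VV[1]=[0, 0]
Event 1: SEND 1->0: VV[1][1]++ -> VV[1]=[0, 1], msg_vec=[0, 1]; VV[0]=max(VV[0],msg_vec) then VV[0][0]++ -> VV[0]=[1, 1]
Event 2: LOCAL 0: VV[0][0]++ -> VV[0]=[2, 1]
Event 3: SEND 1->0: VV[1][1]++ -> VV[1]=[0, 2], msg_vec=[0, 2]; VV[0]=max(VV[0],msg_vec) then VV[0][0]++ -> VV[0]=[3, 2]
Event 4: SEND 1->0: VV[1][1]++ -> VV[1]=[0, 3], msg_vec=[0, 3]; VV[0]=max(VV[0],msg_vec) then VV[0][0]++ -> VV[0]=[4, 3]
Final vectors: VV[0]=[4, 3]; VV[1]=[0, 3]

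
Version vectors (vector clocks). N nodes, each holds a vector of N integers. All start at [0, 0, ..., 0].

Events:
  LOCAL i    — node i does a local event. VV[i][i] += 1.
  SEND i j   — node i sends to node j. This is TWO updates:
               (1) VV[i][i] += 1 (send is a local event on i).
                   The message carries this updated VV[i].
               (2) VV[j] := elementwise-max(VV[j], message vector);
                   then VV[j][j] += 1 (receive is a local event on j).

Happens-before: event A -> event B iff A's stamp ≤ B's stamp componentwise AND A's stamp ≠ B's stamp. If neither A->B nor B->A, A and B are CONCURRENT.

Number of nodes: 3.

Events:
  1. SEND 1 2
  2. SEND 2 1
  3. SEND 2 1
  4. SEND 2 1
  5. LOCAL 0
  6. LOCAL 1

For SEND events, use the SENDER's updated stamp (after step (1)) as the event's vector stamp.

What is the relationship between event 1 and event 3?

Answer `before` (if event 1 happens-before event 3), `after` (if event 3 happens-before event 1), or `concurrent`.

Initial: VV[0]=[0, 0, 0]
Initial: VV[1]=[0, 0, 0]
Initial: VV[2]=[0, 0, 0]
Event 1: SEND 1->2: VV[1][1]++ -> VV[1]=[0, 1, 0], msg_vec=[0, 1, 0]; VV[2]=max(VV[2],msg_vec) then VV[2][2]++ -> VV[2]=[0, 1, 1]
Event 2: SEND 2->1: VV[2][2]++ -> VV[2]=[0, 1, 2], msg_vec=[0, 1, 2]; VV[1]=max(VV[1],msg_vec) then VV[1][1]++ -> VV[1]=[0, 2, 2]
Event 3: SEND 2->1: VV[2][2]++ -> VV[2]=[0, 1, 3], msg_vec=[0, 1, 3]; VV[1]=max(VV[1],msg_vec) then VV[1][1]++ -> VV[1]=[0, 3, 3]
Event 4: SEND 2->1: VV[2][2]++ -> VV[2]=[0, 1, 4], msg_vec=[0, 1, 4]; VV[1]=max(VV[1],msg_vec) then VV[1][1]++ -> VV[1]=[0, 4, 4]
Event 5: LOCAL 0: VV[0][0]++ -> VV[0]=[1, 0, 0]
Event 6: LOCAL 1: VV[1][1]++ -> VV[1]=[0, 5, 4]
Event 1 stamp: [0, 1, 0]
Event 3 stamp: [0, 1, 3]
[0, 1, 0] <= [0, 1, 3]? True
[0, 1, 3] <= [0, 1, 0]? False
Relation: before

Answer: before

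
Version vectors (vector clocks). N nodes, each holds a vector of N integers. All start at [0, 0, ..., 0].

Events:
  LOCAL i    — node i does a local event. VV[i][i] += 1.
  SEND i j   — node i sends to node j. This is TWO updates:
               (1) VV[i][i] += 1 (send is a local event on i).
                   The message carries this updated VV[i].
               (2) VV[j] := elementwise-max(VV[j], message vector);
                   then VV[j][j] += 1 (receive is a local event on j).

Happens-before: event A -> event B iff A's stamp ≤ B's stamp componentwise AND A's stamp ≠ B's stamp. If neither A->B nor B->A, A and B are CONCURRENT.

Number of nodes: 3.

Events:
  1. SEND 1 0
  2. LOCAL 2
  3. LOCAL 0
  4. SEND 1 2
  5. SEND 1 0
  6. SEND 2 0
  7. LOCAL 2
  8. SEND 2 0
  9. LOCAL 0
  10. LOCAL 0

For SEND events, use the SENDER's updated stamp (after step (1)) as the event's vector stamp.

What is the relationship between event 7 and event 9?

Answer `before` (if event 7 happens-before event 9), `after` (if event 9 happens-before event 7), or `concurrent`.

Answer: before

Derivation:
Initial: VV[0]=[0, 0, 0]
Initial: VV[1]=[0, 0, 0]
Initial: VV[2]=[0, 0, 0]
Event 1: SEND 1->0: VV[1][1]++ -> VV[1]=[0, 1, 0], msg_vec=[0, 1, 0]; VV[0]=max(VV[0],msg_vec) then VV[0][0]++ -> VV[0]=[1, 1, 0]
Event 2: LOCAL 2: VV[2][2]++ -> VV[2]=[0, 0, 1]
Event 3: LOCAL 0: VV[0][0]++ -> VV[0]=[2, 1, 0]
Event 4: SEND 1->2: VV[1][1]++ -> VV[1]=[0, 2, 0], msg_vec=[0, 2, 0]; VV[2]=max(VV[2],msg_vec) then VV[2][2]++ -> VV[2]=[0, 2, 2]
Event 5: SEND 1->0: VV[1][1]++ -> VV[1]=[0, 3, 0], msg_vec=[0, 3, 0]; VV[0]=max(VV[0],msg_vec) then VV[0][0]++ -> VV[0]=[3, 3, 0]
Event 6: SEND 2->0: VV[2][2]++ -> VV[2]=[0, 2, 3], msg_vec=[0, 2, 3]; VV[0]=max(VV[0],msg_vec) then VV[0][0]++ -> VV[0]=[4, 3, 3]
Event 7: LOCAL 2: VV[2][2]++ -> VV[2]=[0, 2, 4]
Event 8: SEND 2->0: VV[2][2]++ -> VV[2]=[0, 2, 5], msg_vec=[0, 2, 5]; VV[0]=max(VV[0],msg_vec) then VV[0][0]++ -> VV[0]=[5, 3, 5]
Event 9: LOCAL 0: VV[0][0]++ -> VV[0]=[6, 3, 5]
Event 10: LOCAL 0: VV[0][0]++ -> VV[0]=[7, 3, 5]
Event 7 stamp: [0, 2, 4]
Event 9 stamp: [6, 3, 5]
[0, 2, 4] <= [6, 3, 5]? True
[6, 3, 5] <= [0, 2, 4]? False
Relation: before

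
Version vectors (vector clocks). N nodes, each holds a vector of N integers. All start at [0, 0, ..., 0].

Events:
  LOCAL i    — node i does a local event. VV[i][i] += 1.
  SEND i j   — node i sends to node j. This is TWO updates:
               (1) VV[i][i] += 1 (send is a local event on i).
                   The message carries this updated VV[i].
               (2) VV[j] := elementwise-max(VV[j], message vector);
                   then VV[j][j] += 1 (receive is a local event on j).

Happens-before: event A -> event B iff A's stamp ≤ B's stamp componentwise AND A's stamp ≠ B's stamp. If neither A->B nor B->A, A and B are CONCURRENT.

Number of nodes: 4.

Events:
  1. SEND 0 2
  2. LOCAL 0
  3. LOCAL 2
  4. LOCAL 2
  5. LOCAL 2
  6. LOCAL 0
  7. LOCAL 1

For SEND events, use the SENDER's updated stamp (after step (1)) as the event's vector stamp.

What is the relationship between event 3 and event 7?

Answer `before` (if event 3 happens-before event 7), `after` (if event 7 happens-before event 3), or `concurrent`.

Answer: concurrent

Derivation:
Initial: VV[0]=[0, 0, 0, 0]
Initial: VV[1]=[0, 0, 0, 0]
Initial: VV[2]=[0, 0, 0, 0]
Initial: VV[3]=[0, 0, 0, 0]
Event 1: SEND 0->2: VV[0][0]++ -> VV[0]=[1, 0, 0, 0], msg_vec=[1, 0, 0, 0]; VV[2]=max(VV[2],msg_vec) then VV[2][2]++ -> VV[2]=[1, 0, 1, 0]
Event 2: LOCAL 0: VV[0][0]++ -> VV[0]=[2, 0, 0, 0]
Event 3: LOCAL 2: VV[2][2]++ -> VV[2]=[1, 0, 2, 0]
Event 4: LOCAL 2: VV[2][2]++ -> VV[2]=[1, 0, 3, 0]
Event 5: LOCAL 2: VV[2][2]++ -> VV[2]=[1, 0, 4, 0]
Event 6: LOCAL 0: VV[0][0]++ -> VV[0]=[3, 0, 0, 0]
Event 7: LOCAL 1: VV[1][1]++ -> VV[1]=[0, 1, 0, 0]
Event 3 stamp: [1, 0, 2, 0]
Event 7 stamp: [0, 1, 0, 0]
[1, 0, 2, 0] <= [0, 1, 0, 0]? False
[0, 1, 0, 0] <= [1, 0, 2, 0]? False
Relation: concurrent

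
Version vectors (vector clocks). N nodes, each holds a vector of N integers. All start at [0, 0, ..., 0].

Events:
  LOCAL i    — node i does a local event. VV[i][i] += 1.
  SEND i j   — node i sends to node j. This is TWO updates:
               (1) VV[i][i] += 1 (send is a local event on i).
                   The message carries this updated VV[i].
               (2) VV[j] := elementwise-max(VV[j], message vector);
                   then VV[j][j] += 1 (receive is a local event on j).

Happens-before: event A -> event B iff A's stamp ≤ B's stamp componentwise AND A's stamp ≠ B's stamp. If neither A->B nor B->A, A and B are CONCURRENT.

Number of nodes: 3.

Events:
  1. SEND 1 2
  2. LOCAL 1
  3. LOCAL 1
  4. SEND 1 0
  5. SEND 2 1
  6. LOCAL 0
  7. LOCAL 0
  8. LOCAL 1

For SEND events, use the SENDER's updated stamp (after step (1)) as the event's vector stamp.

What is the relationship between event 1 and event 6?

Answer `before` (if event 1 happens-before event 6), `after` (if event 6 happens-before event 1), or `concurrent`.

Initial: VV[0]=[0, 0, 0]
Initial: VV[1]=[0, 0, 0]
Initial: VV[2]=[0, 0, 0]
Event 1: SEND 1->2: VV[1][1]++ -> VV[1]=[0, 1, 0], msg_vec=[0, 1, 0]; VV[2]=max(VV[2],msg_vec) then VV[2][2]++ -> VV[2]=[0, 1, 1]
Event 2: LOCAL 1: VV[1][1]++ -> VV[1]=[0, 2, 0]
Event 3: LOCAL 1: VV[1][1]++ -> VV[1]=[0, 3, 0]
Event 4: SEND 1->0: VV[1][1]++ -> VV[1]=[0, 4, 0], msg_vec=[0, 4, 0]; VV[0]=max(VV[0],msg_vec) then VV[0][0]++ -> VV[0]=[1, 4, 0]
Event 5: SEND 2->1: VV[2][2]++ -> VV[2]=[0, 1, 2], msg_vec=[0, 1, 2]; VV[1]=max(VV[1],msg_vec) then VV[1][1]++ -> VV[1]=[0, 5, 2]
Event 6: LOCAL 0: VV[0][0]++ -> VV[0]=[2, 4, 0]
Event 7: LOCAL 0: VV[0][0]++ -> VV[0]=[3, 4, 0]
Event 8: LOCAL 1: VV[1][1]++ -> VV[1]=[0, 6, 2]
Event 1 stamp: [0, 1, 0]
Event 6 stamp: [2, 4, 0]
[0, 1, 0] <= [2, 4, 0]? True
[2, 4, 0] <= [0, 1, 0]? False
Relation: before

Answer: before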